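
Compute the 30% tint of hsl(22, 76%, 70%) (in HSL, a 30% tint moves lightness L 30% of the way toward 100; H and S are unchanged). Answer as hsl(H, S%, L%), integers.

L moves 30% from 70 toward 100: 70 + 9 = 79 → 79.
H and S are unchanged.

hsl(22, 76%, 79%)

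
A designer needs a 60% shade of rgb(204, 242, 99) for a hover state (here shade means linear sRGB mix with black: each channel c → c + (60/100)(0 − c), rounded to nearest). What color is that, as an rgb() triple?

rgb(82, 97, 40)

A 60% shade moves each channel 60% toward 0:
  R: 204 + 0.6×(0−204) = 204 − 122.4 = 81.6 → 82
  G: 242 − 145.2 = 96.8 → 97
  B: 99 − 59.4 = 39.6 → 40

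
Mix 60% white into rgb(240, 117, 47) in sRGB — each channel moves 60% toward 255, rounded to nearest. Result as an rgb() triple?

A 60% tint moves each channel 60% toward 255:
  R: 240 + 9 = 249 → 249
  G: 117 + 82.8 = 199.8 → 200
  B: 47 + 0.6×(255−47) = 47 + 124.8 = 171.8 → 172

rgb(249, 200, 172)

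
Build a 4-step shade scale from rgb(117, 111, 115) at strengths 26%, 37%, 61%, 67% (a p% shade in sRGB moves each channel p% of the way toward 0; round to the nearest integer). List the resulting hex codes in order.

#575255, #4A4648, #2E2B2D, #272526

26%: (117 − 30.42 = 86.58→87, 111 − 28.86 = 82.14→82, 115 − 29.9 = 85.1→85) → #575255
37%: (117 − 43.29 = 73.71→74, 111 − 41.07 = 69.93→70, 115 − 42.55 = 72.45→72) → #4A4648
61%: (117 − 71.37 = 45.63→46, 111 − 67.71 = 43.29→43, 115 − 70.15 = 44.85→45) → #2E2B2D
67%: (117 − 78.39 = 38.61→39, 111 − 74.37 = 36.63→37, 115 − 77.05 = 37.95→38) → #272526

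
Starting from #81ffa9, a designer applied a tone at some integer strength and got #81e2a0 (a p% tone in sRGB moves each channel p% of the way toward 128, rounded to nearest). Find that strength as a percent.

23%

#81ffa9 is rgb(129, 255, 169); #81e2a0 is rgb(129, 226, 160).
On the G channel (widest range): 226 ≈ 255 + (p/100)(128 − 255), so p ≈ 100×(226 − 255)/(128 − 255) = -2900/-127 = 22.83.
p = 23 reproduces all three channels after rounding.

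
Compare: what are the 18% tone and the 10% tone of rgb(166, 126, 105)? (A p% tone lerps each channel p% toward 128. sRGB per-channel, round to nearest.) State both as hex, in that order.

#9F7E6D, #A27E6B

18% tone:
  R: 166 − 6.84 = 159.16 → 159
  G: 126 + 0.18×(128−126) = 126 + 0.36 = 126.36 → 126
  B: 105 + 0.18×(128−105) = 105 + 4.14 = 109.14 → 109
  → #9F7E6D
10% tone:
  R: 166 + 0.1×(128−166) = 166 − 3.8 = 162.2 → 162
  G: 126 + 0.1×(128−126) = 126 + 0.2 = 126.2 → 126
  B: 105 + 0.1×(128−105) = 105 + 2.3 = 107.3 → 107
  → #A27E6B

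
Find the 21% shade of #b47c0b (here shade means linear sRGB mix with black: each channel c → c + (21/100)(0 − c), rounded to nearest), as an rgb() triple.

#b47c0b is rgb(180, 124, 11).
Per channel, c → c + 0.21(0 − c):
  R: 180 + 0.21×(0−180) = 180 − 37.8 = 142.2 → 142
  G: 124 − 26.04 = 97.96 → 98
  B: 11 + 0.21×(0−11) = 11 − 2.31 = 8.69 → 9

rgb(142, 98, 9)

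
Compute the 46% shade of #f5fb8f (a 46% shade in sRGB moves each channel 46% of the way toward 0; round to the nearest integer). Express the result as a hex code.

#84884d

#f5fb8f is rgb(245, 251, 143).
Per channel, c → c + 0.46(0 − c):
  R: 245 − 112.7 = 132.3 → 132
  G: 251 + 0.46×(0−251) = 251 − 115.46 = 135.54 → 136
  B: 143 + 0.46×(0−143) = 143 − 65.78 = 77.22 → 77
rgb(132, 136, 77) = #84884d.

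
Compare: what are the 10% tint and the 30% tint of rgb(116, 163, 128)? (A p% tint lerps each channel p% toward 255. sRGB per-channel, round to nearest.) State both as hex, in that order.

10% tint:
  R: 116 + 13.9 = 129.9 → 130
  G: 163 + 0.1×(255−163) = 163 + 9.2 = 172.2 → 172
  B: 128 + 0.1×(255−128) = 128 + 12.7 = 140.7 → 141
  → #82ac8d
30% tint:
  R: 116 + 0.3×(255−116) = 116 + 41.7 = 157.7 → 158
  G: 163 + 0.3×(255−163) = 163 + 27.6 = 190.6 → 191
  B: 128 + 0.3×(255−128) = 128 + 38.1 = 166.1 → 166
  → #9ebfa6

#82ac8d, #9ebfa6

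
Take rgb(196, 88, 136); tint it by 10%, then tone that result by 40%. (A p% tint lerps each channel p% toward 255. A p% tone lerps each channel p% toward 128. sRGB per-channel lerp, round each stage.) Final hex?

#AC728C

Lerp each channel 10% toward 255:
  R: 196 + 0.1×(255−196) = 196 + 5.9 = 201.9 → 202
  G: 88 + 16.7 = 104.7 → 105
  B: 136 + 0.1×(255−136) = 136 + 11.9 = 147.9 → 148
After the tint: rgb(202, 105, 148) = #CA6994.
A 40% tone moves each channel 40% toward 128:
  R: 202 + 0.4×(128−202) = 202 − 29.6 = 172.4 → 172
  G: 105 + 0.4×(128−105) = 105 + 9.2 = 114.2 → 114
  B: 148 − 8 = 140 → 140
rgb(172, 114, 140) = #AC728C.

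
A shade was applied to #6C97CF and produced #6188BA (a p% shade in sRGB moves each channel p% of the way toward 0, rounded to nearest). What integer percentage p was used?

10%

#6C97CF is rgb(108, 151, 207); #6188BA is rgb(97, 136, 186).
On the B channel (widest range): 186 ≈ 207 + (p/100)(0 − 207), so p ≈ 100×(186 − 207)/(0 − 207) = -2100/-207 = 10.14.
p = 10 reproduces all three channels after rounding.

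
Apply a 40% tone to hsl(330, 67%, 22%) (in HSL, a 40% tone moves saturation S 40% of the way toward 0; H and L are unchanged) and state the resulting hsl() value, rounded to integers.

hsl(330, 40%, 22%)

S moves 40% from 67 toward 0: 67 − 26.8 = 40.2 → 40.
H and L are unchanged.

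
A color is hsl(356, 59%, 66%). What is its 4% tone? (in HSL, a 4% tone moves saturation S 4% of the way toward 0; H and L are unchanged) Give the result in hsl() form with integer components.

S moves 4% from 59 toward 0: 59 − 2.36 = 56.64 → 57.
H and L are unchanged.

hsl(356, 57%, 66%)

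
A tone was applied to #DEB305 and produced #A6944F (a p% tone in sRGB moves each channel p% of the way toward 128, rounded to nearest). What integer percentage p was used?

#DEB305 is rgb(222, 179, 5); #A6944F is rgb(166, 148, 79).
On the B channel (widest range): 79 ≈ 5 + (p/100)(128 − 5), so p ≈ 100×(79 − 5)/(128 − 5) = 7400/123 = 60.16.
p = 60 reproduces all three channels after rounding.

60%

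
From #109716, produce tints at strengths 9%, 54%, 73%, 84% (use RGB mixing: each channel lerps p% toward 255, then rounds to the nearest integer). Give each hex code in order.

#109716 is rgb(16, 151, 22).
9%: (16 + 21.51 = 37.51→38, 151 + 9.36 = 160.36→160, 22 + 20.97 = 42.97→43) → #26A02B
54%: (16 + 129.06 = 145.06→145, 151 + 56.16 = 207.16→207, 22 + 125.82 = 147.82→148) → #91CF94
73%: (16 + 174.47 = 190.47→190, 151 + 75.92 = 226.92→227, 22 + 170.09 = 192.09→192) → #BEE3C0
84%: (16 + 200.76 = 216.76→217, 151 + 87.36 = 238.36→238, 22 + 195.72 = 217.72→218) → #D9EEDA

#26A02B, #91CF94, #BEE3C0, #D9EEDA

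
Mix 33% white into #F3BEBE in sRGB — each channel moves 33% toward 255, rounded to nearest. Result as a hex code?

#F7D3D3

#F3BEBE is rgb(243, 190, 190).
Lerp each channel 33% toward 255:
  R: 243 + 0.33×(255−243) = 243 + 3.96 = 246.96 → 247
  G: 190 + 0.33×(255−190) = 190 + 21.45 = 211.45 → 211
  B: 190 + 0.33×(255−190) = 190 + 21.45 = 211.45 → 211
rgb(247, 211, 211) = #F7D3D3.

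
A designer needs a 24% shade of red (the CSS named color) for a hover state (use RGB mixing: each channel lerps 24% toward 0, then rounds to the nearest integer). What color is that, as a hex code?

CSS red is rgb(255, 0, 0).
A 24% shade moves each channel 24% toward 0:
  R: 255 + 0.24×(0−255) = 255 − 61.2 = 193.8 → 194
  G: 0 + 0 = 0 → 0
  B: 0 + 0.24×(0−0) = 0 + 0 = 0 → 0
rgb(194, 0, 0) = #c20000.

#c20000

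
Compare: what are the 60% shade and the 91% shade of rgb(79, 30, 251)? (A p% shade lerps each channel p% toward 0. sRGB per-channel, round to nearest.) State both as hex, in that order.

#200c64, #070317

60% shade:
  R: 79 − 47.4 = 31.6 → 32
  G: 30 + 0.6×(0−30) = 30 − 18 = 12 → 12
  B: 251 + 0.6×(0−251) = 251 − 150.6 = 100.4 → 100
  → #200c64
91% shade:
  R: 79 − 71.89 = 7.11 → 7
  G: 30 + 0.91×(0−30) = 30 − 27.3 = 2.7 → 3
  B: 251 − 228.41 = 22.59 → 23
  → #070317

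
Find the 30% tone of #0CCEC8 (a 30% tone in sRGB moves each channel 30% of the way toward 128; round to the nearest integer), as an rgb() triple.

#0CCEC8 is rgb(12, 206, 200).
A 30% tone moves each channel 30% toward 128:
  R: 12 + 34.8 = 46.8 → 47
  G: 206 − 23.4 = 182.6 → 183
  B: 200 − 21.6 = 178.4 → 178

rgb(47, 183, 178)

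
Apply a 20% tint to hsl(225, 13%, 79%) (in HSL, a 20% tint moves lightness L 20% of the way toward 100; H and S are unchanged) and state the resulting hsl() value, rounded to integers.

L moves 20% from 79 toward 100: 79 + 4.2 = 83.2 → 83.
H and S are unchanged.

hsl(225, 13%, 83%)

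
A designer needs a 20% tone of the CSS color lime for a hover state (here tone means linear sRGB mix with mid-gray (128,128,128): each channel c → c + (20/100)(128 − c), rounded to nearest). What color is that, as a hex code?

CSS lime is rgb(0, 255, 0).
A 20% tone moves each channel 20% toward 128:
  R: 0 + 25.6 = 25.6 → 26
  G: 255 + 0.2×(128−255) = 255 − 25.4 = 229.6 → 230
  B: 0 + 0.2×(128−0) = 0 + 25.6 = 25.6 → 26
rgb(26, 230, 26) = #1ae61a.

#1ae61a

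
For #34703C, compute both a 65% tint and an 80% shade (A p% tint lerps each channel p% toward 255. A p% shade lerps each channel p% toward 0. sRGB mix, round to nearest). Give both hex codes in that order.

#34703C is rgb(52, 112, 60).
65% tint:
  R: 52 + 131.95 = 183.95 → 184
  G: 112 + 0.65×(255−112) = 112 + 92.95 = 204.95 → 205
  B: 60 + 0.65×(255−60) = 60 + 126.75 = 186.75 → 187
  → #B8CDBB
80% shade:
  R: 52 + 0.8×(0−52) = 52 − 41.6 = 10.4 → 10
  G: 112 + 0.8×(0−112) = 112 − 89.6 = 22.4 → 22
  B: 60 + 0.8×(0−60) = 60 − 48 = 12 → 12
  → #0A160C

#B8CDBB, #0A160C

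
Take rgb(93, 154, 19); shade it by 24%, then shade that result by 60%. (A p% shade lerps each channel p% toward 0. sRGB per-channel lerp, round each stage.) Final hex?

#1c2f06

Lerp each channel 24% toward 0:
  R: 93 + 0.24×(0−93) = 93 − 22.32 = 70.68 → 71
  G: 154 − 36.96 = 117.04 → 117
  B: 19 + 0.24×(0−19) = 19 − 4.56 = 14.44 → 14
After the shade: rgb(71, 117, 14) = #47750e.
Per channel, c → c + 0.6(0 − c):
  R: 71 + 0.6×(0−71) = 71 − 42.6 = 28.4 → 28
  G: 117 − 70.2 = 46.8 → 47
  B: 14 − 8.4 = 5.6 → 6
rgb(28, 47, 6) = #1c2f06.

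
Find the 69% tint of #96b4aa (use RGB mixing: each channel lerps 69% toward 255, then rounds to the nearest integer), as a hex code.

#dee8e5

#96b4aa is rgb(150, 180, 170).
Lerp each channel 69% toward 255:
  R: 150 + 72.45 = 222.45 → 222
  G: 180 + 51.75 = 231.75 → 232
  B: 170 + 0.69×(255−170) = 170 + 58.65 = 228.65 → 229
rgb(222, 232, 229) = #dee8e5.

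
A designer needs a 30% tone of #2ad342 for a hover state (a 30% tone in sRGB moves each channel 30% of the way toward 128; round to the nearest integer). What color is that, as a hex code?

#2ad342 is rgb(42, 211, 66).
Lerp each channel 30% toward 128:
  R: 42 + 0.3×(128−42) = 42 + 25.8 = 67.8 → 68
  G: 211 + 0.3×(128−211) = 211 − 24.9 = 186.1 → 186
  B: 66 + 0.3×(128−66) = 66 + 18.6 = 84.6 → 85
rgb(68, 186, 85) = #44ba55.

#44ba55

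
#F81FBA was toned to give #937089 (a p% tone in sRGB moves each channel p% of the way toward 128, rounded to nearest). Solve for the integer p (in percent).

84%

#F81FBA is rgb(248, 31, 186); #937089 is rgb(147, 112, 137).
On the R channel (widest range): 147 ≈ 248 + (p/100)(128 − 248), so p ≈ 100×(147 − 248)/(128 − 248) = -10100/-120 = 84.17.
p = 84 reproduces all three channels after rounding.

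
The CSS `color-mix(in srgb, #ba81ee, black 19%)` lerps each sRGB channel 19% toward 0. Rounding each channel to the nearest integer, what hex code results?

#9768c1

#ba81ee is rgb(186, 129, 238).
Lerp each channel 19% toward 0:
  R: 186 + 0.19×(0−186) = 186 − 35.34 = 150.66 → 151
  G: 129 − 24.51 = 104.49 → 104
  B: 238 − 45.22 = 192.78 → 193
rgb(151, 104, 193) = #9768c1.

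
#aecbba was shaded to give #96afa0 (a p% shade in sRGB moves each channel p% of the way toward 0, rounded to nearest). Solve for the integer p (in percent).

#aecbba is rgb(174, 203, 186); #96afa0 is rgb(150, 175, 160).
On the G channel (widest range): 175 ≈ 203 + (p/100)(0 − 203), so p ≈ 100×(175 − 203)/(0 − 203) = -2800/-203 = 13.79.
p = 14 reproduces all three channels after rounding.

14%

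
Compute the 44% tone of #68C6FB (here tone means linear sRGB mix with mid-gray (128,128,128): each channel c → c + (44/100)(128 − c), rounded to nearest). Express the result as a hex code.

#73A7C5

#68C6FB is rgb(104, 198, 251).
Lerp each channel 44% toward 128:
  R: 104 + 0.44×(128−104) = 104 + 10.56 = 114.56 → 115
  G: 198 − 30.8 = 167.2 → 167
  B: 251 + 0.44×(128−251) = 251 − 54.12 = 196.88 → 197
rgb(115, 167, 197) = #73A7C5.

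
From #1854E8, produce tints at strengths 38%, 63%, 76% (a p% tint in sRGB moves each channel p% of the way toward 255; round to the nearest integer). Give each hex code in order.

#7095F1, #AAC0F6, #C8D6F9

#1854E8 is rgb(24, 84, 232).
38%: (24 + 87.78 = 111.78→112, 84 + 64.98 = 148.98→149, 232 + 8.74 = 240.74→241) → #7095F1
63%: (24 + 145.53 = 169.53→170, 84 + 107.73 = 191.73→192, 232 + 14.49 = 246.49→246) → #AAC0F6
76%: (24 + 175.56 = 199.56→200, 84 + 129.96 = 213.96→214, 232 + 17.48 = 249.48→249) → #C8D6F9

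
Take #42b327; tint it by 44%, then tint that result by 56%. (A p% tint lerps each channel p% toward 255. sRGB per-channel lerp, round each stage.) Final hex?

#42b327 is rgb(66, 179, 39).
Lerp each channel 44% toward 255:
  R: 66 + 0.44×(255−66) = 66 + 83.16 = 149.16 → 149
  G: 179 + 0.44×(255−179) = 179 + 33.44 = 212.44 → 212
  B: 39 + 0.44×(255−39) = 39 + 95.04 = 134.04 → 134
After the tint: rgb(149, 212, 134) = #95d486.
A 56% tint moves each channel 56% toward 255:
  R: 149 + 59.36 = 208.36 → 208
  G: 212 + 24.08 = 236.08 → 236
  B: 134 + 0.56×(255−134) = 134 + 67.76 = 201.76 → 202
rgb(208, 236, 202) = #d0ecca.

#d0ecca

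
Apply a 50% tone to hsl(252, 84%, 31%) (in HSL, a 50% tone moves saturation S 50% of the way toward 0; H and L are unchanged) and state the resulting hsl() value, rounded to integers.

hsl(252, 42%, 31%)

S moves 50% from 84 toward 0: 84 − 42 = 42 → 42.
H and L are unchanged.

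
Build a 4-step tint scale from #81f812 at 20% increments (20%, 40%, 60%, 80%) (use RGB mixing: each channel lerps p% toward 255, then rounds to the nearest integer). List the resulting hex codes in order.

#81f812 is rgb(129, 248, 18).
20%: (129 + 25.2 = 154.2→154, 248 + 1.4 = 249.4→249, 18 + 47.4 = 65.4→65) → #9af941
40%: (129 + 50.4 = 179.4→179, 248 + 2.8 = 250.8→251, 18 + 94.8 = 112.8→113) → #b3fb71
60%: (129 + 75.6 = 204.6→205, 248 + 4.2 = 252.2→252, 18 + 142.2 = 160.2→160) → #cdfca0
80%: (129 + 100.8 = 229.8→230, 248 + 5.6 = 253.6→254, 18 + 189.6 = 207.6→208) → #e6fed0

#9af941, #b3fb71, #cdfca0, #e6fed0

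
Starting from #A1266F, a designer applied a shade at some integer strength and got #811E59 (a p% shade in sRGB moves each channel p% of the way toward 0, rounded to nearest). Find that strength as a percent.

20%

#A1266F is rgb(161, 38, 111); #811E59 is rgb(129, 30, 89).
On the R channel (widest range): 129 ≈ 161 + (p/100)(0 − 161), so p ≈ 100×(129 − 161)/(0 − 161) = -3200/-161 = 19.88.
p = 20 reproduces all three channels after rounding.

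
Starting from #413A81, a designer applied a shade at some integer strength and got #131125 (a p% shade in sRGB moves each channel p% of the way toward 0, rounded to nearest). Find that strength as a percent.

71%

#413A81 is rgb(65, 58, 129); #131125 is rgb(19, 17, 37).
On the B channel (widest range): 37 ≈ 129 + (p/100)(0 − 129), so p ≈ 100×(37 − 129)/(0 − 129) = -9200/-129 = 71.32.
p = 71 reproduces all three channels after rounding.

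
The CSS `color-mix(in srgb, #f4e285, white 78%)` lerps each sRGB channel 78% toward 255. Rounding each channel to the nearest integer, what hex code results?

#fdf9e4

#f4e285 is rgb(244, 226, 133).
Lerp each channel 78% toward 255:
  R: 244 + 0.78×(255−244) = 244 + 8.58 = 252.58 → 253
  G: 226 + 22.62 = 248.62 → 249
  B: 133 + 0.78×(255−133) = 133 + 95.16 = 228.16 → 228
rgb(253, 249, 228) = #fdf9e4.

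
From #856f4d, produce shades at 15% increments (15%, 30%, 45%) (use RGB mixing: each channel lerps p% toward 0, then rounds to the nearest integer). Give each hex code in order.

#856f4d is rgb(133, 111, 77).
15%: (133 − 19.95 = 113.05→113, 111 − 16.65 = 94.35→94, 77 − 11.55 = 65.45→65) → #715e41
30%: (133 − 39.9 = 93.1→93, 111 − 33.3 = 77.7→78, 77 − 23.1 = 53.9→54) → #5d4e36
45%: (133 − 59.85 = 73.15→73, 111 − 49.95 = 61.05→61, 77 − 34.65 = 42.35→42) → #493d2a

#715e41, #5d4e36, #493d2a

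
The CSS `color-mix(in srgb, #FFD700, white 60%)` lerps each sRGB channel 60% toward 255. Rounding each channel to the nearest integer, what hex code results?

#FFD700 is rgb(255, 215, 0).
A 60% tint moves each channel 60% toward 255:
  R: 255 + 0.6×(255−255) = 255 + 0 = 255 → 255
  G: 215 + 0.6×(255−215) = 215 + 24 = 239 → 239
  B: 0 + 0.6×(255−0) = 0 + 153 = 153 → 153
rgb(255, 239, 153) = #FFEF99.

#FFEF99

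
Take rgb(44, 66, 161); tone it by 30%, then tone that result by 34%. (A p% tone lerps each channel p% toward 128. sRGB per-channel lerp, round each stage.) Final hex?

#59648F

A 30% tone moves each channel 30% toward 128:
  R: 44 + 0.3×(128−44) = 44 + 25.2 = 69.2 → 69
  G: 66 + 0.3×(128−66) = 66 + 18.6 = 84.6 → 85
  B: 161 − 9.9 = 151.1 → 151
After the tone: rgb(69, 85, 151) = #455597.
Per channel, c → c + 0.34(128 − c):
  R: 69 + 0.34×(128−69) = 69 + 20.06 = 89.06 → 89
  G: 85 + 14.62 = 99.62 → 100
  B: 151 − 7.82 = 143.18 → 143
rgb(89, 100, 143) = #59648F.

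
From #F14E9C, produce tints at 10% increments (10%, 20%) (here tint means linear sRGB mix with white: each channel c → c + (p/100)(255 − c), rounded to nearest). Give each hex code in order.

#F260A6, #F471B0

#F14E9C is rgb(241, 78, 156).
10%: (241 + 1.4 = 242.4→242, 78 + 17.7 = 95.7→96, 156 + 9.9 = 165.9→166) → #F260A6
20%: (241 + 2.8 = 243.8→244, 78 + 35.4 = 113.4→113, 156 + 19.8 = 175.8→176) → #F471B0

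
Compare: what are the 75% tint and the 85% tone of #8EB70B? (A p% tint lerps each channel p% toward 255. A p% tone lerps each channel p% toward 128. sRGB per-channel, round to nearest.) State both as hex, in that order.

#8EB70B is rgb(142, 183, 11).
75% tint:
  R: 142 + 0.75×(255−142) = 142 + 84.75 = 226.75 → 227
  G: 183 + 0.75×(255−183) = 183 + 54 = 237 → 237
  B: 11 + 183 = 194 → 194
  → #E3EDC2
85% tone:
  R: 142 − 11.9 = 130.1 → 130
  G: 183 + 0.85×(128−183) = 183 − 46.75 = 136.25 → 136
  B: 11 + 0.85×(128−11) = 11 + 99.45 = 110.45 → 110
  → #82886E

#E3EDC2, #82886E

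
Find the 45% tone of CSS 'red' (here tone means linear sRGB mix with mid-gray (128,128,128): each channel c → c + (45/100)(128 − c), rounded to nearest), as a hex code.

#c63a3a

CSS red is rgb(255, 0, 0).
A 45% tone moves each channel 45% toward 128:
  R: 255 − 57.15 = 197.85 → 198
  G: 0 + 0.45×(128−0) = 0 + 57.6 = 57.6 → 58
  B: 0 + 57.6 = 57.6 → 58
rgb(198, 58, 58) = #c63a3a.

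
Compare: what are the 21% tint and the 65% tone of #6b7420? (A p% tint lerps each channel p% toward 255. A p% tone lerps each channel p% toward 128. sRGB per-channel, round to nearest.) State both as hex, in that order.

#8a914f, #797c5e

#6b7420 is rgb(107, 116, 32).
21% tint:
  R: 107 + 31.08 = 138.08 → 138
  G: 116 + 0.21×(255−116) = 116 + 29.19 = 145.19 → 145
  B: 32 + 46.83 = 78.83 → 79
  → #8a914f
65% tone:
  R: 107 + 13.65 = 120.65 → 121
  G: 116 + 7.8 = 123.8 → 124
  B: 32 + 0.65×(128−32) = 32 + 62.4 = 94.4 → 94
  → #797c5e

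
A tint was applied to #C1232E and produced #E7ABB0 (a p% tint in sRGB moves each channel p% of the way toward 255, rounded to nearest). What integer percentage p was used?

#C1232E is rgb(193, 35, 46); #E7ABB0 is rgb(231, 171, 176).
On the G channel (widest range): 171 ≈ 35 + (p/100)(255 − 35), so p ≈ 100×(171 − 35)/(255 − 35) = 13600/220 = 61.82.
p = 62 reproduces all three channels after rounding.

62%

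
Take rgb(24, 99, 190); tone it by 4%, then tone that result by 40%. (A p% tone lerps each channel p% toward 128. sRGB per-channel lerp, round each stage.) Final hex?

Lerp each channel 4% toward 128:
  R: 24 + 4.16 = 28.16 → 28
  G: 99 + 1.16 = 100.16 → 100
  B: 190 + 0.04×(128−190) = 190 − 2.48 = 187.52 → 188
After the tone: rgb(28, 100, 188) = #1c64bc.
Lerp each channel 40% toward 128:
  R: 28 + 40 = 68 → 68
  G: 100 + 11.2 = 111.2 → 111
  B: 188 − 24 = 164 → 164
rgb(68, 111, 164) = #446fa4.

#446fa4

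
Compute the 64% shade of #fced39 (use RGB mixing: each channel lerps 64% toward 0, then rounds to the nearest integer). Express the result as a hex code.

#fced39 is rgb(252, 237, 57).
A 64% shade moves each channel 64% toward 0:
  R: 252 − 161.28 = 90.72 → 91
  G: 237 − 151.68 = 85.32 → 85
  B: 57 + 0.64×(0−57) = 57 − 36.48 = 20.52 → 21
rgb(91, 85, 21) = #5b5515.

#5b5515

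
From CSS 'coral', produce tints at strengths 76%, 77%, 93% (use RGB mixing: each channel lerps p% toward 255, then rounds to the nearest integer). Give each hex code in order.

#ffe0d5, #ffe2d7, #fff6f3

CSS coral is rgb(255, 127, 80).
76%: (255→255, 127 + 97.28 = 224.28→224, 80 + 133 = 213→213) → #ffe0d5
77%: (255→255, 127 + 98.56 = 225.56→226, 80 + 134.75 = 214.75→215) → #ffe2d7
93%: (255→255, 127 + 119.04 = 246.04→246, 80 + 162.75 = 242.75→243) → #fff6f3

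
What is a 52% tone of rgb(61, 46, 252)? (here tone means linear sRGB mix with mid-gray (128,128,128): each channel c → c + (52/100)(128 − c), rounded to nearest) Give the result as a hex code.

#6059BC

Lerp each channel 52% toward 128:
  R: 61 + 34.84 = 95.84 → 96
  G: 46 + 0.52×(128−46) = 46 + 42.64 = 88.64 → 89
  B: 252 − 64.48 = 187.52 → 188
rgb(96, 89, 188) = #6059BC.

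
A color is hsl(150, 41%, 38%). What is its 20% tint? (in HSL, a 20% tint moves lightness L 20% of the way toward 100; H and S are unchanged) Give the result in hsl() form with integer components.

L moves 20% from 38 toward 100: 38 + 12.4 = 50.4 → 50.
H and S are unchanged.

hsl(150, 41%, 50%)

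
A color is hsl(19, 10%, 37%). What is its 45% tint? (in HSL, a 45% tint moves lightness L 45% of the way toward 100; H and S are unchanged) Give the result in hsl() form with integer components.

L moves 45% from 37 toward 100: 37 + 28.35 = 65.35 → 65.
H and S are unchanged.

hsl(19, 10%, 65%)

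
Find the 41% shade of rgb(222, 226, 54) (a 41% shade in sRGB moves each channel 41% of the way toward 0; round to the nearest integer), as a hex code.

#838520

A 41% shade moves each channel 41% toward 0:
  R: 222 + 0.41×(0−222) = 222 − 91.02 = 130.98 → 131
  G: 226 − 92.66 = 133.34 → 133
  B: 54 − 22.14 = 31.86 → 32
rgb(131, 133, 32) = #838520.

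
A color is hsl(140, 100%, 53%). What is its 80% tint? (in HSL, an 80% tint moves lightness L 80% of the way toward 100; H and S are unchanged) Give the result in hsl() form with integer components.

hsl(140, 100%, 91%)

L moves 80% from 53 toward 100: 53 + 37.6 = 90.6 → 91.
H and S are unchanged.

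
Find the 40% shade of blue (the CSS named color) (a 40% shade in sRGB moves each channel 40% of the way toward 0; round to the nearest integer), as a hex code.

CSS blue is rgb(0, 0, 255).
Per channel, c → c + 0.4(0 − c):
  R: 0 + 0 = 0 → 0
  G: 0 + 0.4×(0−0) = 0 + 0 = 0 → 0
  B: 255 − 102 = 153 → 153
rgb(0, 0, 153) = #000099.

#000099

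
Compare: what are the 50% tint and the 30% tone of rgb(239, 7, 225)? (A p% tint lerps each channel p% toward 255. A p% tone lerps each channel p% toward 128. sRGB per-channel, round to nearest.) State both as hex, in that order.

50% tint:
  R: 239 + 0.5×(255−239) = 239 + 8 = 247 → 247
  G: 7 + 124 = 131 → 131
  B: 225 + 0.5×(255−225) = 225 + 15 = 240 → 240
  → #F783F0
30% tone:
  R: 239 − 33.3 = 205.7 → 206
  G: 7 + 0.3×(128−7) = 7 + 36.3 = 43.3 → 43
  B: 225 + 0.3×(128−225) = 225 − 29.1 = 195.9 → 196
  → #CE2BC4

#F783F0, #CE2BC4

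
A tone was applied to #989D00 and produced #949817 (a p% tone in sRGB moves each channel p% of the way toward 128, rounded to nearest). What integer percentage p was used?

#989D00 is rgb(152, 157, 0); #949817 is rgb(148, 152, 23).
On the B channel (widest range): 23 ≈ 0 + (p/100)(128 − 0), so p ≈ 100×(23 − 0)/(128 − 0) = 2300/128 = 17.97.
p = 18 reproduces all three channels after rounding.

18%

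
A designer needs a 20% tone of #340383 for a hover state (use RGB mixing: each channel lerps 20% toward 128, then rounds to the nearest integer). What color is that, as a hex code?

#340383 is rgb(52, 3, 131).
Per channel, c → c + 0.2(128 − c):
  R: 52 + 0.2×(128−52) = 52 + 15.2 = 67.2 → 67
  G: 3 + 0.2×(128−3) = 3 + 25 = 28 → 28
  B: 131 + 0.2×(128−131) = 131 − 0.6 = 130.4 → 130
rgb(67, 28, 130) = #431C82.

#431C82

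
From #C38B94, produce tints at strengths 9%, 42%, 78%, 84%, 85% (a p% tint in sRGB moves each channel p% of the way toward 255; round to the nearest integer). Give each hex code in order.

#C38B94 is rgb(195, 139, 148).
9%: (195 + 5.4 = 200.4→200, 139 + 10.44 = 149.44→149, 148 + 9.63 = 157.63→158) → #C8959E
42%: (195 + 25.2 = 220.2→220, 139 + 48.72 = 187.72→188, 148 + 44.94 = 192.94→193) → #DCBCC1
78%: (195 + 46.8 = 241.8→242, 139 + 90.48 = 229.48→229, 148 + 83.46 = 231.46→231) → #F2E5E7
84%: (195 + 50.4 = 245.4→245, 139 + 97.44 = 236.44→236, 148 + 89.88 = 237.88→238) → #F5ECEE
85%: (195 + 51 = 246→246, 139 + 98.6 = 237.6→238, 148 + 90.95 = 238.95→239) → #F6EEEF

#C8959E, #DCBCC1, #F2E5E7, #F5ECEE, #F6EEEF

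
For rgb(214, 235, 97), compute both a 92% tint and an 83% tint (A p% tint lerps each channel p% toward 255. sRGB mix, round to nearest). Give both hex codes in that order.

#fcfdf2, #f8fce4

92% tint:
  R: 214 + 37.72 = 251.72 → 252
  G: 235 + 0.92×(255−235) = 235 + 18.4 = 253.4 → 253
  B: 97 + 0.92×(255−97) = 97 + 145.36 = 242.36 → 242
  → #fcfdf2
83% tint:
  R: 214 + 0.83×(255−214) = 214 + 34.03 = 248.03 → 248
  G: 235 + 16.6 = 251.6 → 252
  B: 97 + 0.83×(255−97) = 97 + 131.14 = 228.14 → 228
  → #f8fce4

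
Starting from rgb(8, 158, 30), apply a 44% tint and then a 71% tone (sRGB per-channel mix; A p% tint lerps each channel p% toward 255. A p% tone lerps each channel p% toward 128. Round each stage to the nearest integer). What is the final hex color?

#7D9580

Per channel, c → c + 0.44(255 − c):
  R: 8 + 108.68 = 116.68 → 117
  G: 158 + 42.68 = 200.68 → 201
  B: 30 + 99 = 129 → 129
After the tint: rgb(117, 201, 129) = #75C981.
A 71% tone moves each channel 71% toward 128:
  R: 117 + 0.71×(128−117) = 117 + 7.81 = 124.81 → 125
  G: 201 − 51.83 = 149.17 → 149
  B: 129 − 0.71 = 128.29 → 128
rgb(125, 149, 128) = #7D9580.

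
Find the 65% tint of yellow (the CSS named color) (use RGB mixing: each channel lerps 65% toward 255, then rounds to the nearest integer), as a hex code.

CSS yellow is rgb(255, 255, 0).
Per channel, c → c + 0.65(255 − c):
  R: 255 + 0.65×(255−255) = 255 + 0 = 255 → 255
  G: 255 + 0 = 255 → 255
  B: 0 + 165.75 = 165.75 → 166
rgb(255, 255, 166) = #ffffa6.

#ffffa6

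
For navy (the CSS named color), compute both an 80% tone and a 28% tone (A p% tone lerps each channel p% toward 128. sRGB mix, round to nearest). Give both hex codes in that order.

#666680, #242480

CSS navy is rgb(0, 0, 128).
80% tone:
  R: 0 + 0.8×(128−0) = 0 + 102.4 = 102.4 → 102
  G: 0 + 0.8×(128−0) = 0 + 102.4 = 102.4 → 102
  B: 128 + 0.8×(128−128) = 128 + 0 = 128 → 128
  → #666680
28% tone:
  R: 0 + 35.84 = 35.84 → 36
  G: 0 + 35.84 = 35.84 → 36
  B: 128 + 0 = 128 → 128
  → #242480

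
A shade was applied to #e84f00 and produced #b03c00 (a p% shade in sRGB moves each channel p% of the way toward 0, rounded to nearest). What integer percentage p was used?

#e84f00 is rgb(232, 79, 0); #b03c00 is rgb(176, 60, 0).
On the R channel (widest range): 176 ≈ 232 + (p/100)(0 − 232), so p ≈ 100×(176 − 232)/(0 − 232) = -5600/-232 = 24.14.
p = 24 reproduces all three channels after rounding.

24%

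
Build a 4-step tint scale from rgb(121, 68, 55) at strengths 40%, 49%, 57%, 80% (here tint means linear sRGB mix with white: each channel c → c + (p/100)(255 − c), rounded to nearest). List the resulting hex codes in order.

40%: (121 + 53.6 = 174.6→175, 68 + 74.8 = 142.8→143, 55 + 80 = 135→135) → #af8f87
49%: (121 + 65.66 = 186.66→187, 68 + 91.63 = 159.63→160, 55 + 98 = 153→153) → #bba099
57%: (121 + 76.38 = 197.38→197, 68 + 106.59 = 174.59→175, 55 + 114 = 169→169) → #c5afa9
80%: (121 + 107.2 = 228.2→228, 68 + 149.6 = 217.6→218, 55 + 160 = 215→215) → #e4dad7

#af8f87, #bba099, #c5afa9, #e4dad7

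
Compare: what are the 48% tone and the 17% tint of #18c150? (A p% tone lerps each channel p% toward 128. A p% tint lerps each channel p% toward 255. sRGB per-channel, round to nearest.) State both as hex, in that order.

#18c150 is rgb(24, 193, 80).
48% tone:
  R: 24 + 0.48×(128−24) = 24 + 49.92 = 73.92 → 74
  G: 193 + 0.48×(128−193) = 193 − 31.2 = 161.8 → 162
  B: 80 + 0.48×(128−80) = 80 + 23.04 = 103.04 → 103
  → #4aa267
17% tint:
  R: 24 + 39.27 = 63.27 → 63
  G: 193 + 0.17×(255−193) = 193 + 10.54 = 203.54 → 204
  B: 80 + 29.75 = 109.75 → 110
  → #3fcc6e

#4aa267, #3fcc6e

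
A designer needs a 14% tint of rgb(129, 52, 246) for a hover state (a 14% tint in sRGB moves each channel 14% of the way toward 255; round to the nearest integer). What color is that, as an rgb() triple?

Lerp each channel 14% toward 255:
  R: 129 + 0.14×(255−129) = 129 + 17.64 = 146.64 → 147
  G: 52 + 28.42 = 80.42 → 80
  B: 246 + 0.14×(255−246) = 246 + 1.26 = 247.26 → 247

rgb(147, 80, 247)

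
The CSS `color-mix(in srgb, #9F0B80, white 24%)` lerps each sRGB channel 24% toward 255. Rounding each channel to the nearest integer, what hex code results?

#9F0B80 is rgb(159, 11, 128).
Lerp each channel 24% toward 255:
  R: 159 + 0.24×(255−159) = 159 + 23.04 = 182.04 → 182
  G: 11 + 58.56 = 69.56 → 70
  B: 128 + 0.24×(255−128) = 128 + 30.48 = 158.48 → 158
rgb(182, 70, 158) = #B6469E.

#B6469E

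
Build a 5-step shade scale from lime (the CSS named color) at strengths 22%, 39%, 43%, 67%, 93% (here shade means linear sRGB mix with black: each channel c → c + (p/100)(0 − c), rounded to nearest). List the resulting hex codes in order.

CSS lime is rgb(0, 255, 0).
22%: (0→0, 255 − 56.1 = 198.9→199, 0→0) → #00C700
39%: (0→0, 255 − 99.45 = 155.55→156, 0→0) → #009C00
43%: (0→0, 255 − 109.65 = 145.35→145, 0→0) → #009100
67%: (0→0, 255 − 170.85 = 84.15→84, 0→0) → #005400
93%: (0→0, 255 − 237.15 = 17.85→18, 0→0) → #001200

#00C700, #009C00, #009100, #005400, #001200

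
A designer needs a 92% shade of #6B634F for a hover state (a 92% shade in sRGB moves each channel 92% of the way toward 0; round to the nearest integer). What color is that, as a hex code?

#090806

#6B634F is rgb(107, 99, 79).
A 92% shade moves each channel 92% toward 0:
  R: 107 + 0.92×(0−107) = 107 − 98.44 = 8.56 → 9
  G: 99 + 0.92×(0−99) = 99 − 91.08 = 7.92 → 8
  B: 79 + 0.92×(0−79) = 79 − 72.68 = 6.32 → 6
rgb(9, 8, 6) = #090806.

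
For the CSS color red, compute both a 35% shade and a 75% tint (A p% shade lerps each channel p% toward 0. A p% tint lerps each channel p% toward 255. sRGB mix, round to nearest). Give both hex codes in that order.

CSS red is rgb(255, 0, 0).
35% shade:
  R: 255 − 89.25 = 165.75 → 166
  G: 0 + 0.35×(0−0) = 0 + 0 = 0 → 0
  B: 0 + 0 = 0 → 0
  → #a60000
75% tint:
  R: 255 + 0.75×(255−255) = 255 + 0 = 255 → 255
  G: 0 + 191.25 = 191.25 → 191
  B: 0 + 0.75×(255−0) = 0 + 191.25 = 191.25 → 191
  → #ffbfbf

#a60000, #ffbfbf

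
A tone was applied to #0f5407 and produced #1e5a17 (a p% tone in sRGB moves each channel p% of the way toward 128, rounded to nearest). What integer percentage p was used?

13%

#0f5407 is rgb(15, 84, 7); #1e5a17 is rgb(30, 90, 23).
On the B channel (widest range): 23 ≈ 7 + (p/100)(128 − 7), so p ≈ 100×(23 − 7)/(128 − 7) = 1600/121 = 13.22.
p = 13 reproduces all three channels after rounding.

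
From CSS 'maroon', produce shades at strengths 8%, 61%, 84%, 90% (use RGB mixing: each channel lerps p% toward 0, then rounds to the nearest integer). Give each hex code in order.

#760000, #320000, #140000, #0D0000

CSS maroon is rgb(128, 0, 0).
8%: (128 − 10.24 = 117.76→118, 0→0, 0→0) → #760000
61%: (128 − 78.08 = 49.92→50, 0→0, 0→0) → #320000
84%: (128 − 107.52 = 20.48→20, 0→0, 0→0) → #140000
90%: (128 − 115.2 = 12.8→13, 0→0, 0→0) → #0D0000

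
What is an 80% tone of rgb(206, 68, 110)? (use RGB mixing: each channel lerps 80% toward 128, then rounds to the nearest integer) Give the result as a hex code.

#90747C

Per channel, c → c + 0.8(128 − c):
  R: 206 − 62.4 = 143.6 → 144
  G: 68 + 0.8×(128−68) = 68 + 48 = 116 → 116
  B: 110 + 0.8×(128−110) = 110 + 14.4 = 124.4 → 124
rgb(144, 116, 124) = #90747C.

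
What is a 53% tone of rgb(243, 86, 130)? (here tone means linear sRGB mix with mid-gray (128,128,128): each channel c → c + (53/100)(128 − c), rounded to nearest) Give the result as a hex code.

#b66c81

A 53% tone moves each channel 53% toward 128:
  R: 243 + 0.53×(128−243) = 243 − 60.95 = 182.05 → 182
  G: 86 + 22.26 = 108.26 → 108
  B: 130 − 1.06 = 128.94 → 129
rgb(182, 108, 129) = #b66c81.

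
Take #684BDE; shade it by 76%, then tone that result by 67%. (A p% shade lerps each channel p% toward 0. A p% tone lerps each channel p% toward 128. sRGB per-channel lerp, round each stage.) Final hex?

#5E5C67

#684BDE is rgb(104, 75, 222).
Per channel, c → c + 0.76(0 − c):
  R: 104 + 0.76×(0−104) = 104 − 79.04 = 24.96 → 25
  G: 75 − 57 = 18 → 18
  B: 222 − 168.72 = 53.28 → 53
After the shade: rgb(25, 18, 53) = #191235.
Per channel, c → c + 0.67(128 − c):
  R: 25 + 0.67×(128−25) = 25 + 69.01 = 94.01 → 94
  G: 18 + 0.67×(128−18) = 18 + 73.7 = 91.7 → 92
  B: 53 + 50.25 = 103.25 → 103
rgb(94, 92, 103) = #5E5C67.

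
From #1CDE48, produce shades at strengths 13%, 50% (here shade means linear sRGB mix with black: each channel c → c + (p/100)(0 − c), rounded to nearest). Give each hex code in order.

#1CDE48 is rgb(28, 222, 72).
13%: (28 − 3.64 = 24.36→24, 222 − 28.86 = 193.14→193, 72 − 9.36 = 62.64→63) → #18C13F
50%: (28 − 14 = 14→14, 222 − 111 = 111→111, 72 − 36 = 36→36) → #0E6F24

#18C13F, #0E6F24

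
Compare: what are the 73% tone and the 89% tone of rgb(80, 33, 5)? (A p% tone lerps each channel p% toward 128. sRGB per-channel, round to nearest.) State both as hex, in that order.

#73665F, #7B7672

73% tone:
  R: 80 + 35.04 = 115.04 → 115
  G: 33 + 0.73×(128−33) = 33 + 69.35 = 102.35 → 102
  B: 5 + 0.73×(128−5) = 5 + 89.79 = 94.79 → 95
  → #73665F
89% tone:
  R: 80 + 0.89×(128−80) = 80 + 42.72 = 122.72 → 123
  G: 33 + 0.89×(128−33) = 33 + 84.55 = 117.55 → 118
  B: 5 + 109.47 = 114.47 → 114
  → #7B7672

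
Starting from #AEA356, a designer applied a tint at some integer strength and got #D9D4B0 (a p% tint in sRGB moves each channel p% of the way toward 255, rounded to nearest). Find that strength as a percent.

#AEA356 is rgb(174, 163, 86); #D9D4B0 is rgb(217, 212, 176).
On the B channel (widest range): 176 ≈ 86 + (p/100)(255 − 86), so p ≈ 100×(176 − 86)/(255 − 86) = 9000/169 = 53.25.
p = 53 reproduces all three channels after rounding.

53%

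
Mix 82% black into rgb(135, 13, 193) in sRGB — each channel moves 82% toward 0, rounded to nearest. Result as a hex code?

#180223

Per channel, c → c + 0.82(0 − c):
  R: 135 + 0.82×(0−135) = 135 − 110.7 = 24.3 → 24
  G: 13 + 0.82×(0−13) = 13 − 10.66 = 2.34 → 2
  B: 193 − 158.26 = 34.74 → 35
rgb(24, 2, 35) = #180223.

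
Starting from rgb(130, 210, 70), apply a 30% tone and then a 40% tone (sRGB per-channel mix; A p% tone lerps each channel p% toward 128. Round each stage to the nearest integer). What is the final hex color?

Lerp each channel 30% toward 128:
  R: 130 + 0.3×(128−130) = 130 − 0.6 = 129.4 → 129
  G: 210 − 24.6 = 185.4 → 185
  B: 70 + 17.4 = 87.4 → 87
After the tone: rgb(129, 185, 87) = #81B957.
A 40% tone moves each channel 40% toward 128:
  R: 129 − 0.4 = 128.6 → 129
  G: 185 + 0.4×(128−185) = 185 − 22.8 = 162.2 → 162
  B: 87 + 0.4×(128−87) = 87 + 16.4 = 103.4 → 103
rgb(129, 162, 103) = #81A267.

#81A267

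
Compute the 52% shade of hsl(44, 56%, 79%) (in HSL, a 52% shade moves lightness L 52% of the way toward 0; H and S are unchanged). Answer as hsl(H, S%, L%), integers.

hsl(44, 56%, 38%)

L moves 52% from 79 toward 0: 79 − 41.08 = 37.92 → 38.
H and S are unchanged.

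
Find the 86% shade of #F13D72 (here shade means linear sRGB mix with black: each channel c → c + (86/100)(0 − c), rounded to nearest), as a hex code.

#220910

#F13D72 is rgb(241, 61, 114).
Lerp each channel 86% toward 0:
  R: 241 + 0.86×(0−241) = 241 − 207.26 = 33.74 → 34
  G: 61 − 52.46 = 8.54 → 9
  B: 114 + 0.86×(0−114) = 114 − 98.04 = 15.96 → 16
rgb(34, 9, 16) = #220910.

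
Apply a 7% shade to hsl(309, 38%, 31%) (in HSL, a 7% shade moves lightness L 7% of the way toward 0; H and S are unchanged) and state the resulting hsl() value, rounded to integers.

L moves 7% from 31 toward 0: 31 − 2.17 = 28.83 → 29.
H and S are unchanged.

hsl(309, 38%, 29%)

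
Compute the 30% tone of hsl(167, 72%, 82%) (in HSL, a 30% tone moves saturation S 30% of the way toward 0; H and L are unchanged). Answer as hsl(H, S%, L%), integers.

S moves 30% from 72 toward 0: 72 − 21.6 = 50.4 → 50.
H and L are unchanged.

hsl(167, 50%, 82%)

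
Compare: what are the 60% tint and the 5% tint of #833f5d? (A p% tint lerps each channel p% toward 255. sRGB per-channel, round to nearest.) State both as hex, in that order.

#833f5d is rgb(131, 63, 93).
60% tint:
  R: 131 + 0.6×(255−131) = 131 + 74.4 = 205.4 → 205
  G: 63 + 115.2 = 178.2 → 178
  B: 93 + 0.6×(255−93) = 93 + 97.2 = 190.2 → 190
  → #cdb2be
5% tint:
  R: 131 + 0.05×(255−131) = 131 + 6.2 = 137.2 → 137
  G: 63 + 0.05×(255−63) = 63 + 9.6 = 72.6 → 73
  B: 93 + 8.1 = 101.1 → 101
  → #894965

#cdb2be, #894965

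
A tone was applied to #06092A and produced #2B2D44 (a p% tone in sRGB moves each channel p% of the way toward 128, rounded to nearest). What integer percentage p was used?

30%

#06092A is rgb(6, 9, 42); #2B2D44 is rgb(43, 45, 68).
On the R channel (widest range): 43 ≈ 6 + (p/100)(128 − 6), so p ≈ 100×(43 − 6)/(128 − 6) = 3700/122 = 30.33.
p = 30 reproduces all three channels after rounding.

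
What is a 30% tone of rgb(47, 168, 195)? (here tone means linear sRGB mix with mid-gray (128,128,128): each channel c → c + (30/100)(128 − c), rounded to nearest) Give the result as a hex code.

#479CAF

A 30% tone moves each channel 30% toward 128:
  R: 47 + 24.3 = 71.3 → 71
  G: 168 − 12 = 156 → 156
  B: 195 + 0.3×(128−195) = 195 − 20.1 = 174.9 → 175
rgb(71, 156, 175) = #479CAF.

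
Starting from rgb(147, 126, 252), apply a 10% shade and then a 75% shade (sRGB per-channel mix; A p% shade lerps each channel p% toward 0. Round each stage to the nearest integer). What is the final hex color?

#211C39

A 10% shade moves each channel 10% toward 0:
  R: 147 + 0.1×(0−147) = 147 − 14.7 = 132.3 → 132
  G: 126 + 0.1×(0−126) = 126 − 12.6 = 113.4 → 113
  B: 252 + 0.1×(0−252) = 252 − 25.2 = 226.8 → 227
After the shade: rgb(132, 113, 227) = #8471E3.
Lerp each channel 75% toward 0:
  R: 132 − 99 = 33 → 33
  G: 113 + 0.75×(0−113) = 113 − 84.75 = 28.25 → 28
  B: 227 + 0.75×(0−227) = 227 − 170.25 = 56.75 → 57
rgb(33, 28, 57) = #211C39.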